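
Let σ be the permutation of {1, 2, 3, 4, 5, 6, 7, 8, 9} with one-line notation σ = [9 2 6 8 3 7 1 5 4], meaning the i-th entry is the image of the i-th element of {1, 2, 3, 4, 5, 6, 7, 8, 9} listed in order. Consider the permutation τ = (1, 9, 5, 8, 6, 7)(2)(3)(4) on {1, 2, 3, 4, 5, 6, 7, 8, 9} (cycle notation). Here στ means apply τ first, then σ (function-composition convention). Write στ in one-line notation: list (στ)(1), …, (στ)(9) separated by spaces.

Chase each element through τ then σ: 1 → 9 → 4; 2 → 2 → 2; 3 → 3 → 6; 4 → 4 → 8; 5 → 8 → 5; 6 → 7 → 1; 7 → 1 → 9; 8 → 6 → 7; 9 → 5 → 3.
Collecting the images, στ = [4 2 6 8 5 1 9 7 3].

4 2 6 8 5 1 9 7 3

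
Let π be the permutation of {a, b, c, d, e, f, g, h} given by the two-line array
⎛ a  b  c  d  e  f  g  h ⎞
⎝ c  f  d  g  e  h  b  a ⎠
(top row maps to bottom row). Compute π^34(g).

d

Tracing g → b → … returns to g after 7 steps, so g lies in a 7-cycle (a c d g b f h).
On a 7-cycle, π^7 is the identity, so π^34 = π^6 there (34 ≡ 6 mod 7).
Stepping 6 places around the cycle: g → b → f → h → a → c → d.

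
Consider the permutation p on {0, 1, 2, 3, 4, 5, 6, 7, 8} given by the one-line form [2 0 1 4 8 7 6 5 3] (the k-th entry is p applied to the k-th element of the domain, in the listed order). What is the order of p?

The disjoint-cycle form of p has cycle lengths 3, 3, 2, 1.
The order is lcm(3, 3, 2) = 6.

6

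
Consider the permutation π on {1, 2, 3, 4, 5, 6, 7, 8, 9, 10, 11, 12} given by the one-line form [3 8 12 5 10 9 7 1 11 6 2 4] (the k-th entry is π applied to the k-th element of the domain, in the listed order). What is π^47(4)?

6

Tracing 4 → 5 → … returns to 4 after 11 steps, so 4 lies in an 11-cycle (1, 3, 12, 4, 5, 10, 6, 9, 11, 2, 8).
On an 11-cycle, π^11 is the identity, so π^47 = π^3 there (47 ≡ 3 mod 11).
Advancing 3 steps from 4: 4 → 5 → 10 → 6.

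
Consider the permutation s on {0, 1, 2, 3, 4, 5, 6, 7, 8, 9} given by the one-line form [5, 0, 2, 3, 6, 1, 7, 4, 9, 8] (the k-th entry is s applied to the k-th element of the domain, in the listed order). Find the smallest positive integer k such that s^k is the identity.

6

Decomposing into disjoint cycles gives cycle lengths 3, 3, 2, 1, 1.
The order of s is the least common multiple of its cycle lengths: lcm(3, 3, 2) = 6.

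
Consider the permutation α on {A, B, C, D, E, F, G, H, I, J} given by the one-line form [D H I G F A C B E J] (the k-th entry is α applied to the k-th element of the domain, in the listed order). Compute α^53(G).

Tracing G → C → … returns to G after 7 steps, so G lies in a 7-cycle (A, D, G, C, I, E, F).
Since the cycle has length 7, α^53 acts on it the same as α^4 (53 mod 7 = 4).
Advancing 4 steps from G: G → C → I → E → F.

F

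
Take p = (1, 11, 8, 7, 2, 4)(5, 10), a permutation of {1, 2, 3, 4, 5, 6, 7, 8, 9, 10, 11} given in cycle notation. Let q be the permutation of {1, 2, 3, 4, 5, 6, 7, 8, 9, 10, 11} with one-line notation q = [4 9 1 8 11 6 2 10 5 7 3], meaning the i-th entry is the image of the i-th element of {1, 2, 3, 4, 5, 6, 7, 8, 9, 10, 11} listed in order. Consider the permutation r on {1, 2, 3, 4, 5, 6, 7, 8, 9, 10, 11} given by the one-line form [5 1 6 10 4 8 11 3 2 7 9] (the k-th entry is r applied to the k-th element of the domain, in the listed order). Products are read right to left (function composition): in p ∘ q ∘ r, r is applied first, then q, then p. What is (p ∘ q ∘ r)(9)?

(p ∘ q ∘ r)(9) = p(q(r(9))). r(9) = 2, then q(2) = 9, then p(9) = 9, so the result is 9.

9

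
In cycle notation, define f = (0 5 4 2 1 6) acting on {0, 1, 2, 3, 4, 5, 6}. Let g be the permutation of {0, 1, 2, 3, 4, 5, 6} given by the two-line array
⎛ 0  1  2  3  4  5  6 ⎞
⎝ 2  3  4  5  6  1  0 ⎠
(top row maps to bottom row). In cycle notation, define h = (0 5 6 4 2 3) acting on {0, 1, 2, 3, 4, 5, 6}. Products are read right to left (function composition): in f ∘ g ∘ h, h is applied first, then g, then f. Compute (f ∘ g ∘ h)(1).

3

(f ∘ g ∘ h)(1) = f(g(h(1))). h(1) = 1, then g(1) = 3, then f(3) = 3, so the result is 3.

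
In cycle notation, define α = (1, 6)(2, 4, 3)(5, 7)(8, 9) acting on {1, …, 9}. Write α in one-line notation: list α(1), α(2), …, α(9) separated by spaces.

Each element maps to the next entry in its cycle (wrapping to the front): 1↦6, 2↦4, 3↦2, 4↦3, 5↦7, 6↦1, 7↦5, 8↦9, 9↦8.
So the one-line form is 6 4 2 3 7 1 5 9 8.

6 4 2 3 7 1 5 9 8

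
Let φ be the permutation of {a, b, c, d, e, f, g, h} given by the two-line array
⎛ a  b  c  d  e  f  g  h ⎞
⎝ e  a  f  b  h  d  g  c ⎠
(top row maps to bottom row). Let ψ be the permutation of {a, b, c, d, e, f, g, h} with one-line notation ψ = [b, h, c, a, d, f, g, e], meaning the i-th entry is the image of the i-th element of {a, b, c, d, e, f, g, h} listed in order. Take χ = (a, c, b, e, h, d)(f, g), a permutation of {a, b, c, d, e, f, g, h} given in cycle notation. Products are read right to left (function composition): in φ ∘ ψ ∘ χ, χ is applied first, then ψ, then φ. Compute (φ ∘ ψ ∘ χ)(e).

h

Chase e: χ(e) = h; ψ(h) = e; φ(e) = h. Hence (φ ∘ ψ ∘ χ)(e) = h.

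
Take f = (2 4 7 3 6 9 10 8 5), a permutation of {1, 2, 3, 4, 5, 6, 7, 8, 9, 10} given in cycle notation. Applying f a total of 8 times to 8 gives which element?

8 lies in the 9-cycle (2 4 7 3 6 9 10 8 5).
Advancing 8 steps from 8: 8 → 5 → 2 → 4 → 7 → 3 → 6 → 9 → 10.

10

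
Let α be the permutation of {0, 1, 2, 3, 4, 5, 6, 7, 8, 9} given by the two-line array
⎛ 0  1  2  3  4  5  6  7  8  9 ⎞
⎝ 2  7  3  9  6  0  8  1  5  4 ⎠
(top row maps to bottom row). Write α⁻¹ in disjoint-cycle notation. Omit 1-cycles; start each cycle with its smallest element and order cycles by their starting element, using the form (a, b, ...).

First write α in disjoint cycles: (0, 2, 3, 9, 4, 6, 8, 5)(1, 7).
Reversing each cycle (and rotating so the smallest element leads) gives α⁻¹ = (0, 5, 8, 6, 4, 9, 3, 2)(1, 7).

(0, 5, 8, 6, 4, 9, 3, 2)(1, 7)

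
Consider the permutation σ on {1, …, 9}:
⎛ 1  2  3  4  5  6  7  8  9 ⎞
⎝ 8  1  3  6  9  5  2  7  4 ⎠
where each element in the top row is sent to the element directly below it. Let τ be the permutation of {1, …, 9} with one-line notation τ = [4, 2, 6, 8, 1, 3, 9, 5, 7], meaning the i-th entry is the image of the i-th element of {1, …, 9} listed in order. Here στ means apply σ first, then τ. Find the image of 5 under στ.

First apply σ: σ(5) = 9, then τ(9) = 7. Thus (στ)(5) = 7.

7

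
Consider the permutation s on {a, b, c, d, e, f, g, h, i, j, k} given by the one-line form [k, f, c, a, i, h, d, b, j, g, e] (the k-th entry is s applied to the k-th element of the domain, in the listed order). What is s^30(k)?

i

Tracing k → e → … returns to k after 7 steps, so k lies in a 7-cycle (a, k, e, i, j, g, d).
Since the cycle has length 7, s^30 acts on it the same as s^2 (30 mod 7 = 2).
Stepping 2 places around the cycle: k → e → i.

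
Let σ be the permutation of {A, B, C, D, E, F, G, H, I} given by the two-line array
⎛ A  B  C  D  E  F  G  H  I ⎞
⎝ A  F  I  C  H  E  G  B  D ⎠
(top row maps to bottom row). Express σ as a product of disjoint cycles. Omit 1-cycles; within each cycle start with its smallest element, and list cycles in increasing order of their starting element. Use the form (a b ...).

(B F E H)(C I D)

Iterating σ from B gives B → F → E → H → B; that is the 4-cycle (B F E H).
Continuing from each remaining unvisited element yields (B F E H)(C I D).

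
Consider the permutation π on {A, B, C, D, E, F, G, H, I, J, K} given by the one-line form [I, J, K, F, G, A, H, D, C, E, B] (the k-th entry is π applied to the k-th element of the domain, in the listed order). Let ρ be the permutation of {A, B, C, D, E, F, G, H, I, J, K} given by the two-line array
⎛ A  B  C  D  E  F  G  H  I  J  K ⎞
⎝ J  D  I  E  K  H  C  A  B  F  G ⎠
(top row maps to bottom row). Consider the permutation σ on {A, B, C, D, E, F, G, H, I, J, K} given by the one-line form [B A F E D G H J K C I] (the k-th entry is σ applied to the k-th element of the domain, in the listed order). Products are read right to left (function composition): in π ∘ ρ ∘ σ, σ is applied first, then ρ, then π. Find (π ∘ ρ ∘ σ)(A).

F

(π ∘ ρ ∘ σ)(A) = π(ρ(σ(A))). σ(A) = B, then ρ(B) = D, then π(D) = F, so the result is F.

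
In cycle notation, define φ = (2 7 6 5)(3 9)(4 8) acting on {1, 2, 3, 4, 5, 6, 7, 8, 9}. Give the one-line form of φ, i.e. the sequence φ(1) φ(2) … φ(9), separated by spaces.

1 7 9 8 2 5 6 4 3

Each element maps to the next entry in its cycle (wrapping to the front): 1↦1, 2↦7, 3↦9, 4↦8, 5↦2, 6↦5, 7↦6, 8↦4, 9↦3.
Listing these in domain order gives 1 7 9 8 2 5 6 4 3.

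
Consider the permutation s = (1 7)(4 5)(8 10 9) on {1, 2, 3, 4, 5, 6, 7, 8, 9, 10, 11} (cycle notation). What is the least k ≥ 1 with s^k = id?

6

The disjoint cycles have lengths 3, 2, 2, 1, 1, 1, 1.
Since disjoint cycles commute, ord(s) = lcm(3, 2, 2) = 6.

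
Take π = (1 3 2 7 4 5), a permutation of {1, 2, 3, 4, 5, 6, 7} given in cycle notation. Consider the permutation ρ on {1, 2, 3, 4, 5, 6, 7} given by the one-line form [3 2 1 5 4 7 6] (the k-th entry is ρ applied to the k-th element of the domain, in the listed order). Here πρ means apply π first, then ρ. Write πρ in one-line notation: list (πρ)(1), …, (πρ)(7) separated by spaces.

1 6 2 4 3 7 5

(πρ)(x) = ρ(π(x)). Computing each image: ρ(π(1)) = ρ(3) = 1, ρ(π(2)) = ρ(7) = 6, ρ(π(3)) = ρ(2) = 2, ρ(π(4)) = ρ(5) = 4, ρ(π(5)) = ρ(1) = 3, ρ(π(6)) = ρ(6) = 7, ρ(π(7)) = ρ(4) = 5.
Hence πρ = [1 6 2 4 3 7 5].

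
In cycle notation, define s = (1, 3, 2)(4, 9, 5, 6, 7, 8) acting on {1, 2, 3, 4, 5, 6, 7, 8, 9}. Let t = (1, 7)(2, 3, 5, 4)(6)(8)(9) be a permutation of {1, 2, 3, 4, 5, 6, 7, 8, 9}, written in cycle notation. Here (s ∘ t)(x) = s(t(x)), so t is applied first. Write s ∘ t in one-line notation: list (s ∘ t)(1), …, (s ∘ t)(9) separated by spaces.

(s ∘ t)(x) = s(t(x)). Computing each image: s(t(1)) = s(7) = 8, s(t(2)) = s(3) = 2, s(t(3)) = s(5) = 6, s(t(4)) = s(2) = 1, s(t(5)) = s(4) = 9, s(t(6)) = s(6) = 7, s(t(7)) = s(1) = 3, s(t(8)) = s(8) = 4, s(t(9)) = s(9) = 5.
Hence s ∘ t = [8 2 6 1 9 7 3 4 5].

8 2 6 1 9 7 3 4 5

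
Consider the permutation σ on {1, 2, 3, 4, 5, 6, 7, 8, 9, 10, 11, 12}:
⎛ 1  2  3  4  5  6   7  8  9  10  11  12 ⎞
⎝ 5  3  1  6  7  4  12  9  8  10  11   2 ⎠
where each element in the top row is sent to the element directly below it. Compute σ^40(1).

2

Tracing 1 → 5 → … returns to 1 after 6 steps, so 1 lies in a 6-cycle (1, 5, 7, 12, 2, 3).
Since the cycle has length 6, σ^40 acts on it the same as σ^4 (40 mod 6 = 4).
Advancing 4 steps from 1: 1 → 5 → 7 → 12 → 2.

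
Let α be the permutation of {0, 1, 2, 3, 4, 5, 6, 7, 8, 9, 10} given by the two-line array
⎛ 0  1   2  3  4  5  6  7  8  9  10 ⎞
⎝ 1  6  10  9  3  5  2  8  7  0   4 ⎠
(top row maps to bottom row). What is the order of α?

8

Writing α as disjoint cycles, the cycle lengths are 8, 2, 1.
The order is lcm(8, 2) = 8.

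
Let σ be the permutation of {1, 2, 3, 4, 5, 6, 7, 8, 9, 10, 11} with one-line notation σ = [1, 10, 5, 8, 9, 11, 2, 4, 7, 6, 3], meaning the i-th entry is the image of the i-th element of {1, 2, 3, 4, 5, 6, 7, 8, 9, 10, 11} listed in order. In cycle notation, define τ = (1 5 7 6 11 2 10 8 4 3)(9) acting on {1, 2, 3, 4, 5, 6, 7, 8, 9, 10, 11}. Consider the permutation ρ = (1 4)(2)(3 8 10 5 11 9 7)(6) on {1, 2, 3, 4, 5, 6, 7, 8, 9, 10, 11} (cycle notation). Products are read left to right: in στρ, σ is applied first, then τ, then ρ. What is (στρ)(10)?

9

(στρ)(10) = ρ(τ(σ(10))). σ(10) = 6, then τ(6) = 11, then ρ(11) = 9, so the result is 9.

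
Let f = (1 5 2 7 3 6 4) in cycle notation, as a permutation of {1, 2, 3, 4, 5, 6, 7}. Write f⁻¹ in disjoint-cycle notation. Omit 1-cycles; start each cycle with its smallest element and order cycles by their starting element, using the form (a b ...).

(1 4 6 3 7 2 5)

Inverting a permutation written in cycle notation just reverses the order within every cycle.
Reversing each cycle of f and rotating so the smallest element leads gives (1 4 6 3 7 2 5).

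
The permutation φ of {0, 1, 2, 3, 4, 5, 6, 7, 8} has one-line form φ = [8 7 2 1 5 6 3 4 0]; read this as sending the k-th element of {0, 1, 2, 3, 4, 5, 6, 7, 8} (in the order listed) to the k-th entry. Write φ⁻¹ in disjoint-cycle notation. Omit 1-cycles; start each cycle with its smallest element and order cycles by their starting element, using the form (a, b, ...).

First write φ in disjoint cycles: (0, 8)(1, 7, 4, 5, 6, 3).
The inverse reverses every cycle; in canonical form, φ⁻¹ = (0, 8)(1, 3, 6, 5, 4, 7).

(0, 8)(1, 3, 6, 5, 4, 7)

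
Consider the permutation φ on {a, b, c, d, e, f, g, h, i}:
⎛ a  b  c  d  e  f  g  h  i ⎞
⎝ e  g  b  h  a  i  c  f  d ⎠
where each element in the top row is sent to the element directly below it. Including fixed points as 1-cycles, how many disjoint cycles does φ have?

3

The cycle decomposition is (a, e)(b, g, c)(d, h, f, i), which has 3 cycles (counting 1-cycles).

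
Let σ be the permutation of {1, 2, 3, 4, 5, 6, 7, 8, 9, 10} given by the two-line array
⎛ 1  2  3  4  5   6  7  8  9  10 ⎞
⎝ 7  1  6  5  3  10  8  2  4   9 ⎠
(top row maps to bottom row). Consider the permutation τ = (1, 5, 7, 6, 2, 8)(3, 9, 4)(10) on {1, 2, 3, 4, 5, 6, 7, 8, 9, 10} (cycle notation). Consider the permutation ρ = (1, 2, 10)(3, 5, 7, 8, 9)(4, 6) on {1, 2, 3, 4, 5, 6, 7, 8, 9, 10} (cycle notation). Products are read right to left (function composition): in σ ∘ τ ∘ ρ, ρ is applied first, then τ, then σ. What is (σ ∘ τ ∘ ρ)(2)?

9

Chase 2: ρ(2) = 10; τ(10) = 10; σ(10) = 9. Hence (σ ∘ τ ∘ ρ)(2) = 9.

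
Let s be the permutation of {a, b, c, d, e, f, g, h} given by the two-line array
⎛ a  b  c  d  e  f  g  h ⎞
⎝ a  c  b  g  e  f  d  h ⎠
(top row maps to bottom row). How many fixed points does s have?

The fixed points (elements with s(x) = x) are {a, e, f, h}, so there are 4.

4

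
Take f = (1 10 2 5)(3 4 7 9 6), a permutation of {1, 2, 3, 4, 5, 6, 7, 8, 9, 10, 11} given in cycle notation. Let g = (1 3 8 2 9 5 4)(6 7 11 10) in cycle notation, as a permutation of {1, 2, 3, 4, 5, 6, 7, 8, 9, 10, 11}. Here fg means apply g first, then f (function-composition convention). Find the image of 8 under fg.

5

g(8) = 2, then f(2) = 5; composing gives (fg)(8) = 5.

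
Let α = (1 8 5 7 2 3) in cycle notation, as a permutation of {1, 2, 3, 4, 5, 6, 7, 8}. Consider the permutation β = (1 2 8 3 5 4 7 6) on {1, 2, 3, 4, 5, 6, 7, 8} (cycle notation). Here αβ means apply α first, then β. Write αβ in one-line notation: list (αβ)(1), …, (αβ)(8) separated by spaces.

3 5 2 7 6 1 8 4

(αβ)(x) = β(α(x)). Computing each image: β(α(1)) = β(8) = 3, β(α(2)) = β(3) = 5, β(α(3)) = β(1) = 2, β(α(4)) = β(4) = 7, β(α(5)) = β(7) = 6, β(α(6)) = β(6) = 1, β(α(7)) = β(2) = 8, β(α(8)) = β(5) = 4.
Hence αβ = [3 5 2 7 6 1 8 4].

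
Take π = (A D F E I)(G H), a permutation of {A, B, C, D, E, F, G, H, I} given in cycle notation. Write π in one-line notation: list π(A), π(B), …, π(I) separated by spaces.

Each element maps to the next entry in its cycle (wrapping to the front): A→D, B→B, C→C, D→F, E→I, F→E, G→H, H→G, I→A.
Listing these in domain order gives D B C F I E H G A.

D B C F I E H G A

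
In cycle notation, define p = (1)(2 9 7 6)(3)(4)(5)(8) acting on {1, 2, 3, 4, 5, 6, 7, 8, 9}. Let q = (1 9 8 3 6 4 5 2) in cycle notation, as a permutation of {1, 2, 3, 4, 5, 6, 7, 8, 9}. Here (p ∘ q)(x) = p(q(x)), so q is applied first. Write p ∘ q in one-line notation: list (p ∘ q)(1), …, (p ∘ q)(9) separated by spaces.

7 1 2 5 9 4 6 3 8

Chase each element through q then p: 1 → 9 → 7; 2 → 1 → 1; 3 → 6 → 2; 4 → 5 → 5; 5 → 2 → 9; 6 → 4 → 4; 7 → 7 → 6; 8 → 3 → 3; 9 → 8 → 8.
Collecting the images, p ∘ q = [7 1 2 5 9 4 6 3 8].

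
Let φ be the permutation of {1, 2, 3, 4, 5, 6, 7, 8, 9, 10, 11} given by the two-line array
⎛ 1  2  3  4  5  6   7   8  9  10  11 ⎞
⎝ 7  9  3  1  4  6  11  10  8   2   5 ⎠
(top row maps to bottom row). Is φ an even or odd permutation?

In disjoint-cycle form the cycle lengths are 5, 4, 1, 1.
A cycle of length ℓ contributes ℓ−1 transpositions, so φ is a product of 4 + 3 = 7 transpositions — odd.

odd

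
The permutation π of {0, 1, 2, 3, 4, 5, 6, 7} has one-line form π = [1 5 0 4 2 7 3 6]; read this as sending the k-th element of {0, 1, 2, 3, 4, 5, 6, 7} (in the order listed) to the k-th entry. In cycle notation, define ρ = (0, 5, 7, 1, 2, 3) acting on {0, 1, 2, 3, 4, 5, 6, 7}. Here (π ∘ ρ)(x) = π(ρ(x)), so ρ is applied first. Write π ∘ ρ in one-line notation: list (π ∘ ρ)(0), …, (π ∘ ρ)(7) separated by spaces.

Chase each element through ρ then π: 0 → 5 → 7; 1 → 2 → 0; 2 → 3 → 4; 3 → 0 → 1; 4 → 4 → 2; 5 → 7 → 6; 6 → 6 → 3; 7 → 1 → 5.
So π ∘ ρ in one-line form is 7 0 4 1 2 6 3 5.

7 0 4 1 2 6 3 5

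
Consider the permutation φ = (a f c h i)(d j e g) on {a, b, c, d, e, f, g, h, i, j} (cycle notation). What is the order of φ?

20

The cycle type of φ is (5, 4, 1).
The order is lcm(5, 4) = 20.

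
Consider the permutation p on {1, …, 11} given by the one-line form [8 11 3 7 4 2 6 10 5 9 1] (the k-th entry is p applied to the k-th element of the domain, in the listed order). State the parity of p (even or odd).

In disjoint-cycle form the cycle lengths are 10, 1.
A cycle of length ℓ contributes ℓ−1 transpositions, so p is a product of 9 transpositions — odd.

odd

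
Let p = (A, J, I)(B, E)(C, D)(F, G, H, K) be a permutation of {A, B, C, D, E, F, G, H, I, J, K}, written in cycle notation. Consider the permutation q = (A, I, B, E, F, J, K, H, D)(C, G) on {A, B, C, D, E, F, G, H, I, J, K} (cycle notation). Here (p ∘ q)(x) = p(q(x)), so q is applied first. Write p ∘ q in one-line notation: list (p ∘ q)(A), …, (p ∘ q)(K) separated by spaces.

A B H J G I D C E F K

(p ∘ q)(x) = p(q(x)). Computing each image: p(q(A)) = p(I) = A, p(q(B)) = p(E) = B, p(q(C)) = p(G) = H, p(q(D)) = p(A) = J, p(q(E)) = p(F) = G, p(q(F)) = p(J) = I, p(q(G)) = p(C) = D, p(q(H)) = p(D) = C, p(q(I)) = p(B) = E, p(q(J)) = p(K) = F, p(q(K)) = p(H) = K.
Hence p ∘ q = [A B H J G I D C E F K].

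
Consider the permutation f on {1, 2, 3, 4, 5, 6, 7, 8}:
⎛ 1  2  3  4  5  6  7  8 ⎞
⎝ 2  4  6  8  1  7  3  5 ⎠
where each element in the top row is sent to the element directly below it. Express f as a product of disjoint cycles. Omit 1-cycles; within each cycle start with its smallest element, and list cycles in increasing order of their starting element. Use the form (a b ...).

(1 2 4 8 5)(3 6 7)

Iterating f from 1 gives 1 → 2 → 4 → 8 → 5 → 1; that is the 5-cycle (1 2 4 8 5).
Continuing from each remaining unvisited element yields (1 2 4 8 5)(3 6 7).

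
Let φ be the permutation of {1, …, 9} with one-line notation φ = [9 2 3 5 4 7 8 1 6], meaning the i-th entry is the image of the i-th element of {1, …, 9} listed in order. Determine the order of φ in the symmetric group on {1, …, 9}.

10

Decomposing into disjoint cycles gives cycle lengths 5, 2, 1, 1.
The order of φ is the least common multiple of its cycle lengths: lcm(5, 2) = 10.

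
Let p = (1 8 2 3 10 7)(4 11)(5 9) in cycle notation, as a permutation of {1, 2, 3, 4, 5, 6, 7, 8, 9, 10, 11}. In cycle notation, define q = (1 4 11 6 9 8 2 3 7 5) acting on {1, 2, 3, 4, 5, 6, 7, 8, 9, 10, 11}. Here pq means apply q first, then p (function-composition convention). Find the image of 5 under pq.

(pq)(5) = p(q(5)). q(5) = 1, then p(1) = 8. So (pq)(5) = 8.

8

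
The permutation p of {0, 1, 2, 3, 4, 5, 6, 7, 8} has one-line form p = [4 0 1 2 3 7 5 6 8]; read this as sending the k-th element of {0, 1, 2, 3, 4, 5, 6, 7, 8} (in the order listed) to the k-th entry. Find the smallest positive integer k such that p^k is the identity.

15

Writing p as disjoint cycles, the cycle lengths are 5, 3, 1.
Since disjoint cycles commute, ord(p) = lcm(5, 3) = 15.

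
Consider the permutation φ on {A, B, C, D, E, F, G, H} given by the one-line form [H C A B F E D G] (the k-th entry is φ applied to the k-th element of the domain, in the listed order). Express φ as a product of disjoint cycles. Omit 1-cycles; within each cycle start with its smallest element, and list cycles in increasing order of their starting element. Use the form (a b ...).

(A H G D B C)(E F)

From A: A → H → G → D → B → C → A, closing the cycle (A H G D B C).
Continuing from each remaining unvisited element yields (A H G D B C)(E F).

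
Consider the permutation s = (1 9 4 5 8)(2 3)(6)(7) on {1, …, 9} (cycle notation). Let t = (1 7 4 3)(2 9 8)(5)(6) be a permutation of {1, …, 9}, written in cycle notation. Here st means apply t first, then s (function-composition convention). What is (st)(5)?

(st)(5) = s(t(5)). t(5) = 5, then s(5) = 8. So (st)(5) = 8.

8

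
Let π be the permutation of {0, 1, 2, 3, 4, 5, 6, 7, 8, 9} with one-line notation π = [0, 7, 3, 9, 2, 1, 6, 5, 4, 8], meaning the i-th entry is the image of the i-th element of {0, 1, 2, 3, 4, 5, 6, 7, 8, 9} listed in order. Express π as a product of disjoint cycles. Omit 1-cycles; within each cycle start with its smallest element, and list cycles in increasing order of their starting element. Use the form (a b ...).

(1 7 5)(2 3 9 8 4)

Start at 1 and follow images: 1 → 7 → 5 → 1, giving the cycle (1 7 5).
Continuing from each remaining unvisited element yields (1 7 5)(2 3 9 8 4).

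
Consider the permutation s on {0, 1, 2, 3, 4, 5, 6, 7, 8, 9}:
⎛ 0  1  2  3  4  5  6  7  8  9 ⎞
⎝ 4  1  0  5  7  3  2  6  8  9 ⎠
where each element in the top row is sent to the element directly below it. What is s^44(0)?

Tracing 0 → 4 → … returns to 0 after 5 steps, so 0 lies in a 5-cycle (0 4 7 6 2).
Since the cycle has length 5, s^44 acts on it the same as s^4 (44 mod 5 = 4).
Stepping 4 places around the cycle: 0 → 4 → 7 → 6 → 2.

2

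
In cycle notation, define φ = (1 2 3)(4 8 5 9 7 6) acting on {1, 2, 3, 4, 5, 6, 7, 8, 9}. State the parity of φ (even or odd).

odd

The cycle lengths are 6, 3.
A cycle of length ℓ contributes ℓ−1 transpositions, so φ is a product of 5 + 2 = 7 transpositions — odd.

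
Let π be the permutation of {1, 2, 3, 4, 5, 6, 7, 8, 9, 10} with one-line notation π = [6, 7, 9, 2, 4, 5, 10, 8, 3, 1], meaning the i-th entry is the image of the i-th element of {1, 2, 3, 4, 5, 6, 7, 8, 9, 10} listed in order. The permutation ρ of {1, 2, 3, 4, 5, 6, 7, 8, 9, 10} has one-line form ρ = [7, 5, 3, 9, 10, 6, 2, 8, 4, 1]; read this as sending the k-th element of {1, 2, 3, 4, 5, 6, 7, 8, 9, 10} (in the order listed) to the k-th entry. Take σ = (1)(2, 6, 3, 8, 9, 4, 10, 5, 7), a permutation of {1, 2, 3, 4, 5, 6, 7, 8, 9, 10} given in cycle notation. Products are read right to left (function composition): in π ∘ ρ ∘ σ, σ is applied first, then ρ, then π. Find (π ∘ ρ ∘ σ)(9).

(π ∘ ρ ∘ σ)(9) = π(ρ(σ(9))). σ(9) = 4, then ρ(4) = 9, then π(9) = 3, so the result is 3.

3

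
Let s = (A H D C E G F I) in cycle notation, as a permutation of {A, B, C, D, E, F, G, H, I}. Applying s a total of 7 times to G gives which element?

G lies in the 8-cycle (A H D C E G F I).
Advancing 7 steps from G: G → F → I → A → H → D → C → E.

E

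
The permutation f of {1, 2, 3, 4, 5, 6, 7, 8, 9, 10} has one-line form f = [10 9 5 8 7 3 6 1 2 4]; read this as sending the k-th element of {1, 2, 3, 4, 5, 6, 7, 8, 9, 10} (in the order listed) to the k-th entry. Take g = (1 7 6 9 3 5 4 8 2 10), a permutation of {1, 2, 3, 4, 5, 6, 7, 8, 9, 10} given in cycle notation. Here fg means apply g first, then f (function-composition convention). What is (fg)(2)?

4

(fg)(2) = f(g(2)). g(2) = 10, then f(10) = 4. So (fg)(2) = 4.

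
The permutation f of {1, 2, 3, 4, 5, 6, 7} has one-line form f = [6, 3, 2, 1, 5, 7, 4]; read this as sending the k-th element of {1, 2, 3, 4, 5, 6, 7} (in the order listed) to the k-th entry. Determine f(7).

7 is element number 7 of the domain, and entry number 7 of the one-line form is 4, so f(7) = 4.

4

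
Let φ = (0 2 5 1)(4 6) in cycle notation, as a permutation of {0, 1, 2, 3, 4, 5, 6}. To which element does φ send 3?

3 does not appear in any cycle of φ, so it is a fixed point: φ(3) = 3.

3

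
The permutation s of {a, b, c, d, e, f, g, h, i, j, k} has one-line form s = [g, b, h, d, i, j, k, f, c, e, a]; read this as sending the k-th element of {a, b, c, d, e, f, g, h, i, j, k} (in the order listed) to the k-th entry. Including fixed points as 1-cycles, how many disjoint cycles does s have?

The cycle decomposition is (a, g, k)(b)(c, h, f, j, e, i)(d), which has 4 cycles (counting 1-cycles).

4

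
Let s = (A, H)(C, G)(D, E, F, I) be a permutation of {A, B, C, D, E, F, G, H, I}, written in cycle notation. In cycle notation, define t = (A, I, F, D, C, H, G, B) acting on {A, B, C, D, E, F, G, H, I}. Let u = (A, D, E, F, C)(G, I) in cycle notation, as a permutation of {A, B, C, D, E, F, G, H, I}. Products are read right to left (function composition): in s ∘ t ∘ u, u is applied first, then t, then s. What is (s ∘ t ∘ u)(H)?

C

Apply the permutations in order: u(H) = H, then t(H) = G, then s(G) = C. So (s ∘ t ∘ u)(H) = C.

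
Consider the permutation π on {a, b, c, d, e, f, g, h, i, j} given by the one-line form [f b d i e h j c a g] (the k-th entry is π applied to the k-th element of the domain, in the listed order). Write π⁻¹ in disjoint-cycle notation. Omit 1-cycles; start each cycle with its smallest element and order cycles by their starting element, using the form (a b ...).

(a i d c h f)(g j)

The cycle decomposition of π is (a f h c d i)(g j).
Reversing each cycle (and rotating so the smallest element leads) gives π⁻¹ = (a i d c h f)(g j).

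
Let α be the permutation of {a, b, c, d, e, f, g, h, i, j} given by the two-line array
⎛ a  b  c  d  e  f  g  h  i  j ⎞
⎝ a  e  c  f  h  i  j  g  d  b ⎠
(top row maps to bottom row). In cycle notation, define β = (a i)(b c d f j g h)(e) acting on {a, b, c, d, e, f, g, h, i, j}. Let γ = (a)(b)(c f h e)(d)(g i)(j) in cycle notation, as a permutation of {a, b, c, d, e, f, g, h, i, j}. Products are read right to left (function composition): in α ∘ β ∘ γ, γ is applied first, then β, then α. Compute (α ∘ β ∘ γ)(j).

Chase j: γ(j) = j; β(j) = g; α(g) = j. Hence (α ∘ β ∘ γ)(j) = j.

j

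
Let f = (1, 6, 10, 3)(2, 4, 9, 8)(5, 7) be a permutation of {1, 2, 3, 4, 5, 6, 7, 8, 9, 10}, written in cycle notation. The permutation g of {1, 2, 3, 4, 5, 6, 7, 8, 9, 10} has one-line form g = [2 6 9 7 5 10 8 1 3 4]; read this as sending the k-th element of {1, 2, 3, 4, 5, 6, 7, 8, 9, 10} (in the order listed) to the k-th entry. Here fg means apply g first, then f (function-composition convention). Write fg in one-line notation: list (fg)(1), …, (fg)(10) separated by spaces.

4 10 8 5 7 3 2 6 1 9

Chase each element through g then f: 1 → 2 → 4; 2 → 6 → 10; 3 → 9 → 8; 4 → 7 → 5; 5 → 5 → 7; 6 → 10 → 3; 7 → 8 → 2; 8 → 1 → 6; 9 → 3 → 1; 10 → 4 → 9.
So fg in one-line form is 4 10 8 5 7 3 2 6 1 9.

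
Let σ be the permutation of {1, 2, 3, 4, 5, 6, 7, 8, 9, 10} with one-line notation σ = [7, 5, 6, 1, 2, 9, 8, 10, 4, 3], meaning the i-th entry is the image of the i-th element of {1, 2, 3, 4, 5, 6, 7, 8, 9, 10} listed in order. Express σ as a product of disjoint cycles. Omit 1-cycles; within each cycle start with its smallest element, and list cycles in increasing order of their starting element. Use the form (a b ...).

(1 7 8 10 3 6 9 4)(2 5)

Start at 1 and follow images: 1 → 7 → 8 → 10 → 3 → 6 → 9 → 4 → 1, giving the cycle (1 7 8 10 3 6 9 4).
Continuing from each remaining unvisited element yields (1 7 8 10 3 6 9 4)(2 5).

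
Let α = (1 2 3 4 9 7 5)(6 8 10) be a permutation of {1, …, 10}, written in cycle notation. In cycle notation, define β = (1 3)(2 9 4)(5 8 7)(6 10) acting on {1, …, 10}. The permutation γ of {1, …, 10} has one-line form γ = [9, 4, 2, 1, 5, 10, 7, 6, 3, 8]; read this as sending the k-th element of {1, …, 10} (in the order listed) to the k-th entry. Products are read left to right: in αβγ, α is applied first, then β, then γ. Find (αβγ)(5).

Apply the permutations in order: α(5) = 1, then β(1) = 3, then γ(3) = 2. So (αβγ)(5) = 2.

2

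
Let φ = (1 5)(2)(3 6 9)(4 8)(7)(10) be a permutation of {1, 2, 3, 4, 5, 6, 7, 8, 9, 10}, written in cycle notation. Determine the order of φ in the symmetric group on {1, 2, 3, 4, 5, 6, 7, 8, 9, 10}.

The disjoint cycles have lengths 3, 2, 2, 1, 1, 1.
Since disjoint cycles commute, ord(φ) = lcm(3, 2, 2) = 6.

6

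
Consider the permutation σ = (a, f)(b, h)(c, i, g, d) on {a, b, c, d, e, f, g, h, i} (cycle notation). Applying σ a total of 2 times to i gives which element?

i lies in the 4-cycle (c, i, g, d).
Stepping 2 places around the cycle: i → g → d.

d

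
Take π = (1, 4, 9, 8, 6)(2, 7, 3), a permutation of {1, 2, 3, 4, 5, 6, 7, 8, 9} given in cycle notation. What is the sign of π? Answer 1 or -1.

The cycle lengths are 5, 3, 1.
A cycle is odd iff its length is even; π has 0 even-length cycles, so sgn(π) = (−1)^0 and π is even.

1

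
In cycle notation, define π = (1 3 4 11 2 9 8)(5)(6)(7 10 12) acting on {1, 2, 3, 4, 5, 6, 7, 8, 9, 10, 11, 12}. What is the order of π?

21

The cycle type of π is (7, 3, 1, 1).
Since disjoint cycles commute, ord(π) = lcm(7, 3) = 21.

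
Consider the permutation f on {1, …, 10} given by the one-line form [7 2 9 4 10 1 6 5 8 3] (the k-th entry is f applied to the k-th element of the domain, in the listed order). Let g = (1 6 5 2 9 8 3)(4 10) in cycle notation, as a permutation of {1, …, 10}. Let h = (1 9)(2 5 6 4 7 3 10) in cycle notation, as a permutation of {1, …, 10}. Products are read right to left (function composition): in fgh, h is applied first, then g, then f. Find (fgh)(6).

Apply the permutations in order: h(6) = 4, then g(4) = 10, then f(10) = 3. So (fgh)(6) = 3.

3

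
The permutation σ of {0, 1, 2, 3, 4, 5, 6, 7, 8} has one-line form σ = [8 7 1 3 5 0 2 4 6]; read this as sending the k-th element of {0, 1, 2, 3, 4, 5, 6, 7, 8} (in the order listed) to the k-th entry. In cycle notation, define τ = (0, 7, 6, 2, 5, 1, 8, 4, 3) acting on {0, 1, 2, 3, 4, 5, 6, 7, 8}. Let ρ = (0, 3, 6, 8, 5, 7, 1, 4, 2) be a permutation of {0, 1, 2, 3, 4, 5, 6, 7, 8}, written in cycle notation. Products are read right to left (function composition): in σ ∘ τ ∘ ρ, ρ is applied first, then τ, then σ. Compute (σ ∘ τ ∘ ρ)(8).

Apply the permutations in order: ρ(8) = 5, then τ(5) = 1, then σ(1) = 7. So (σ ∘ τ ∘ ρ)(8) = 7.

7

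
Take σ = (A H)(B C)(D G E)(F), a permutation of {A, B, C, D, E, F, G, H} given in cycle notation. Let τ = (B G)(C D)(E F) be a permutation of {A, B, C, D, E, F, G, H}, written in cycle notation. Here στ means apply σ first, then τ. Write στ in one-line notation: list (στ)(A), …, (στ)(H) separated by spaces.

(στ)(x) = τ(σ(x)). Computing each image: τ(σ(A)) = τ(H) = H, τ(σ(B)) = τ(C) = D, τ(σ(C)) = τ(B) = G, τ(σ(D)) = τ(G) = B, τ(σ(E)) = τ(D) = C, τ(σ(F)) = τ(F) = E, τ(σ(G)) = τ(E) = F, τ(σ(H)) = τ(A) = A.
Hence στ = [H D G B C E F A].

H D G B C E F A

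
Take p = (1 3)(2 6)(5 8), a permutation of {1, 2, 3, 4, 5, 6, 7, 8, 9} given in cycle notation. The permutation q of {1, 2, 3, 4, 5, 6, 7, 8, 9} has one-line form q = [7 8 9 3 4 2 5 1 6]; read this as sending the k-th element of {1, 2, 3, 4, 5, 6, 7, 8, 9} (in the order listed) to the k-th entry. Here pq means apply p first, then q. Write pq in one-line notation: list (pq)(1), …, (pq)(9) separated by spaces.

9 2 7 3 1 8 5 4 6

(pq)(x) = q(p(x)). Computing each image: q(p(1)) = q(3) = 9, q(p(2)) = q(6) = 2, q(p(3)) = q(1) = 7, q(p(4)) = q(4) = 3, q(p(5)) = q(8) = 1, q(p(6)) = q(2) = 8, q(p(7)) = q(7) = 5, q(p(8)) = q(5) = 4, q(p(9)) = q(9) = 6.
Hence pq = [9 2 7 3 1 8 5 4 6].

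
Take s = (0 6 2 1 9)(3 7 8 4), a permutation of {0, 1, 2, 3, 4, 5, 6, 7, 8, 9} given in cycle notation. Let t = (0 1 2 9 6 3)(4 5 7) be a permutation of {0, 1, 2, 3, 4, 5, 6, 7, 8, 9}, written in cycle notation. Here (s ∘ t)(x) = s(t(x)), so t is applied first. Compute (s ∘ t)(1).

First apply t: t(1) = 2, then s(2) = 1. Thus (s ∘ t)(1) = 1.

1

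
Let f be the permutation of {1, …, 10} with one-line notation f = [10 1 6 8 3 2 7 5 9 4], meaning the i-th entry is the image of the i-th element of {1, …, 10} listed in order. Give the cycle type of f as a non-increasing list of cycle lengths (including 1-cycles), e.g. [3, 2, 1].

[8, 1, 1]

The disjoint cycles are (1 10 4 8 5 3 6 2)(7)(9), with lengths 8, 1, 1 in non-increasing order.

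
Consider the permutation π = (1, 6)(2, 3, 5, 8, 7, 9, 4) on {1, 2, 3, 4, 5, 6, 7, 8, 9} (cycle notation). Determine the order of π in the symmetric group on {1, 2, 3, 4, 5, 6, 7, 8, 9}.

The disjoint cycles have lengths 7, 2.
Since disjoint cycles commute, ord(π) = lcm(7, 2) = 14.

14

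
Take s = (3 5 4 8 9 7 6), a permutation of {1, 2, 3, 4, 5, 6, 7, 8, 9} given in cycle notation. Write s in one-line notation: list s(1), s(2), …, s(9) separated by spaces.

1 2 5 8 4 3 6 9 7

Reading each image from the cycles: 1↦1, 2↦2, 3↦5, 4↦8, 5↦4, 6↦3, 7↦6, 8↦9, 9↦7.
Listing these in domain order gives 1 2 5 8 4 3 6 9 7.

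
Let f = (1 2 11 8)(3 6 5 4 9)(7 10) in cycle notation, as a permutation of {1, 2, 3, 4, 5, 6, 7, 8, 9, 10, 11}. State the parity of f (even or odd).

The cycle lengths are 5, 4, 2.
A cycle of length ℓ contributes ℓ−1 transpositions, so f is a product of 4 + 3 + 1 = 8 transpositions — even.

even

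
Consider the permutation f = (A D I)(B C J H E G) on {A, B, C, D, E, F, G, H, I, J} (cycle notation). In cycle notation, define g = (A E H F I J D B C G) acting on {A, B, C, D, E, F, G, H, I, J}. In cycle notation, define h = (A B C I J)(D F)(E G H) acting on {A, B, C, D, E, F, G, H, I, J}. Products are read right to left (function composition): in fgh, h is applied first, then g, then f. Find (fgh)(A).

Chase A: h(A) = B; g(B) = C; f(C) = J. Hence (fgh)(A) = J.

J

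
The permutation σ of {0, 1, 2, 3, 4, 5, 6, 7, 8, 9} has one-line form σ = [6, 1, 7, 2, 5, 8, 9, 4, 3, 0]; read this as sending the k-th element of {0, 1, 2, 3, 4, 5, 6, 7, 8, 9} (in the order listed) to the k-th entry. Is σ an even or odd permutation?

odd

In disjoint-cycle form the cycle lengths are 6, 3, 1.
A cycle is odd iff its length is even; σ has 1 even-length cycle, so sgn(σ) = (−1)^1 and σ is odd.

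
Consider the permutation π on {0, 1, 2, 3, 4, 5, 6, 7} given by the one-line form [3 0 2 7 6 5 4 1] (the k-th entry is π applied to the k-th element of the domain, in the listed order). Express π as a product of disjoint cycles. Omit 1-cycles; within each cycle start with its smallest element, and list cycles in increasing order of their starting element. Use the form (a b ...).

Iterating π from 0 gives 0 → 3 → 7 → 1 → 0; that is the 4-cycle (0 3 7 1).
Continuing from each remaining unvisited element yields (0 3 7 1)(4 6).

(0 3 7 1)(4 6)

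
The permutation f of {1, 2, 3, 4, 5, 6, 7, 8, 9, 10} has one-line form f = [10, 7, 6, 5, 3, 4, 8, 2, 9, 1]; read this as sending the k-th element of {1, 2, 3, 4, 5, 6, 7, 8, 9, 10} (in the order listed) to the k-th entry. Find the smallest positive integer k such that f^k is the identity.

The disjoint-cycle form of f has cycle lengths 4, 3, 2, 1.
The order is lcm(4, 3, 2) = 12.

12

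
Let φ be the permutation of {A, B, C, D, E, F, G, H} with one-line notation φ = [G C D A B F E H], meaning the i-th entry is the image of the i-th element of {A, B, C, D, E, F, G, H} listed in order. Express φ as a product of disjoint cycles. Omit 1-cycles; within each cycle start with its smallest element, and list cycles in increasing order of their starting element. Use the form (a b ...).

(A G E B C D)

From A: A → G → E → B → C → D → A, closing the cycle (A G E B C D).
Continuing from each remaining unvisited element yields (A G E B C D).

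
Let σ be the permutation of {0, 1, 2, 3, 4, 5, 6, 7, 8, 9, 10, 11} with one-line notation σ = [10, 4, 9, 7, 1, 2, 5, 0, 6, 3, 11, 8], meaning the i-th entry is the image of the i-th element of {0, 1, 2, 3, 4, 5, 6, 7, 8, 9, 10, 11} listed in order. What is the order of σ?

10

Writing σ as disjoint cycles, the cycle lengths are 10, 2.
The order of σ is the least common multiple of its cycle lengths: lcm(10, 2) = 10.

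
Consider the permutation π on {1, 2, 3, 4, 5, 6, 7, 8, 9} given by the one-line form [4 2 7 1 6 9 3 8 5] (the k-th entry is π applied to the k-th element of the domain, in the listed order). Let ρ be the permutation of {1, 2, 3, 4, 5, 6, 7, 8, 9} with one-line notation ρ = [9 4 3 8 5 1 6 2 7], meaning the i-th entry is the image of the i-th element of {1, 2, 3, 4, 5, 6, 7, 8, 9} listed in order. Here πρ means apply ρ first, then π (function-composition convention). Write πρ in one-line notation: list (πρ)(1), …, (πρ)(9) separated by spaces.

5 1 7 8 6 4 9 2 3

Chase each element through ρ then π: 1 → 9 → 5; 2 → 4 → 1; 3 → 3 → 7; 4 → 8 → 8; 5 → 5 → 6; 6 → 1 → 4; 7 → 6 → 9; 8 → 2 → 2; 9 → 7 → 3.
Collecting the images, πρ = [5 1 7 8 6 4 9 2 3].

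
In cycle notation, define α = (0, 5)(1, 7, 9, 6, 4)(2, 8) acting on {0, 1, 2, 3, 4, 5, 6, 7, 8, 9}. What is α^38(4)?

9

4 lies in the 5-cycle (1, 7, 9, 6, 4).
On a 5-cycle, α^5 is the identity, so α^38 = α^3 there (38 ≡ 3 mod 5).
Stepping 3 places around the cycle: 4 → 1 → 7 → 9.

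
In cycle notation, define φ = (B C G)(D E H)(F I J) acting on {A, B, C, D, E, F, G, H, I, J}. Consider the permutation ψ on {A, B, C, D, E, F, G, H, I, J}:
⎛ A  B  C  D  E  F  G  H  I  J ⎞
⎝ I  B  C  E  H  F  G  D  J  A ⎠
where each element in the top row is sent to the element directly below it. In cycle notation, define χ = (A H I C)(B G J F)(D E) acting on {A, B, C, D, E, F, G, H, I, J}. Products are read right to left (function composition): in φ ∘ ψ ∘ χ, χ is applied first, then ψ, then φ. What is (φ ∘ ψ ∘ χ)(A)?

E

(φ ∘ ψ ∘ χ)(A) = φ(ψ(χ(A))). χ(A) = H, then ψ(H) = D, then φ(D) = E, so the result is E.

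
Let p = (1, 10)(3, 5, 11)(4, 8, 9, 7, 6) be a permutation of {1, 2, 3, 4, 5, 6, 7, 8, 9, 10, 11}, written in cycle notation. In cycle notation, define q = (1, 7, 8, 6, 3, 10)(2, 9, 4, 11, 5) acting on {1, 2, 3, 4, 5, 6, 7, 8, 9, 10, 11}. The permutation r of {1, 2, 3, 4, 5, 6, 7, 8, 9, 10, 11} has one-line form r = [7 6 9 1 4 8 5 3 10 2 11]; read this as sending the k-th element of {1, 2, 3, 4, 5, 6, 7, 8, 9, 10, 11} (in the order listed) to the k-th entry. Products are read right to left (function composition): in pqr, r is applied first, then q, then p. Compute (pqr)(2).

(pqr)(2) = p(q(r(2))). r(2) = 6, then q(6) = 3, then p(3) = 5, so the result is 5.

5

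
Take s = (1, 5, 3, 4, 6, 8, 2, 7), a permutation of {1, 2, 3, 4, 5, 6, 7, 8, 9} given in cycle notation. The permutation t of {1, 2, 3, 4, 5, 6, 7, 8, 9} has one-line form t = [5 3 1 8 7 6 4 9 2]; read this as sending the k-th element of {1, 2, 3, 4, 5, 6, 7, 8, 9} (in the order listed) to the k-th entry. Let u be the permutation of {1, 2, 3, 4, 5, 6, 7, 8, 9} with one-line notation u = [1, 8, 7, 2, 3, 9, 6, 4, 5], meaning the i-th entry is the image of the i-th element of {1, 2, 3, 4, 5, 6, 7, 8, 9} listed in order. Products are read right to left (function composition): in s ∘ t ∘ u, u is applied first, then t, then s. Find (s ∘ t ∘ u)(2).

(s ∘ t ∘ u)(2) = s(t(u(2))). u(2) = 8, then t(8) = 9, then s(9) = 9, so the result is 9.

9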